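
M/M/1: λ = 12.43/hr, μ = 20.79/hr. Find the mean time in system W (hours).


W = 1/(μ−λ) = 1/(20.79 − 12.43) = 1/8.36 = 0.1196 hr

Final: 0.1196 hr


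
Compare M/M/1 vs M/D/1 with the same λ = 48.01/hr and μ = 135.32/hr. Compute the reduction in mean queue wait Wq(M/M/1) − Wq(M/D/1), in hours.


ρ = 48.01/135.32 = 0.3548
Wq(M/M/1) = ρ/(μ−λ) = 0.3548/87.31 = 0.004064 hr
Wq(M/D/1) = ρ/(2(μ−λ)) = 0.002032 hr
Savings = 0.004064 − 0.002032 = 0.002032 hr

Final: 0.002032 hr


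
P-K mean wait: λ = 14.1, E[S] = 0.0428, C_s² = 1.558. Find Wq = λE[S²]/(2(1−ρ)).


ρ = λ·E[S] = 14.1·0.0428 = 0.6035
E[S²] = E[S]²(1+C_s²) = 0.0428²·(1+1.558) = 0.004686
Wq = λ·E[S²]/(2(1−ρ)) = 14.1·0.004686/(2·0.3965) = 0.08331 hr

Final: 0.08331 hr


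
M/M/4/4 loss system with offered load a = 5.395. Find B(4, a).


B(c,a) = (a^c/c!) / Σ_{k=0}^{c} a^k/k!
a^4/4! = 35.298362
Σ terms (k=0..4): 1.00000 + 5.39500 + 14.55301 + 26.17117 + 35.29836 = 82.417542
B = 35.298362/82.417542 = 0.428287

Final: 0.428287


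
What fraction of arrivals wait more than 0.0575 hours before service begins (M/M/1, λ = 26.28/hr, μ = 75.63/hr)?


ρ = 26.28/75.63 = 0.3475
P(Wq > t) = ρ·e^{−(μ−λ)t} = 0.3475·e^{−2.8376}
= 0.3475·0.058565 = 0.020350

Final: 0.020350


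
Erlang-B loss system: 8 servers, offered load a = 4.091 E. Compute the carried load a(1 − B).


B(8,4.091) = 0.033347 (Erlang-B)
Carried load = a(1 − B) = 4.091·(1 − 0.033347) = 4.091·0.966653 = 3.9546 E

Final: 3.9546 Erlangs


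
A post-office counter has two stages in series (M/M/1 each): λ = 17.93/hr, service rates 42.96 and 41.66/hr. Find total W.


Each node sees arrival rate λ = 17.93/hr (tandem ⇒ throughput preserved).
W₁ = 1/(μ₁−λ) = 1/(42.96−17.93) = 0.03995 hr
W₂ = 1/(μ₂−λ) = 1/(41.66−17.93) = 0.04214 hr
W_total = W₁ + W₂ = 0.03995 + 0.04214 = 0.08209 hr

Final: 0.08209 hr


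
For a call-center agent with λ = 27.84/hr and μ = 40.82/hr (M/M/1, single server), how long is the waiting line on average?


ρ = 27.84/40.82 = 0.6820
Lq = ρ²/(1−ρ) = 0.4651/0.3180 = 1.4628

Final: 1.4628


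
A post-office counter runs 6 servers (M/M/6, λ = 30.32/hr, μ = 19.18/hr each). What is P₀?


a = λ/μ = 30.32/19.18 = 1.5808; ρ = a/c = 0.2635
Σ_{k=0}^{5} a^k/k! (terms k=0..5) = 1.00000 + 1.58081 + 1.24949 + 0.65840 + 0.26020 + 0.08227 = 4.83117
Tail: a^6/(6!(1−ρ)) = 15.60571/(720·0.7365) = 0.02943
P₀ = 1/(4.83117 + 0.02943) = 1/4.86060 = 0.205736

Final: 0.205736


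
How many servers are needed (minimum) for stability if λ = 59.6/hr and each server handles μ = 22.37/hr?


Stability requires cμ > λ ⇔ c > λ/μ.
λ/μ = 59.6/22.37 = 2.6643
Minimum integer c = ⌊2.6643⌋ + 1 = 3
Check: 3·22.37 = 67.11 > 59.6, while 2·22.37 = 44.74 ≤ 59.6

Final: 3 servers


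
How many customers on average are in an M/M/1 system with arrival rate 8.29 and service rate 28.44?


ρ = λ/μ = 8.29/28.44 = 0.2915
L = ρ/(1−ρ) = 0.2915/(1 − 0.2915) = 0.2915/0.7085 = 0.4114

Final: 0.4114


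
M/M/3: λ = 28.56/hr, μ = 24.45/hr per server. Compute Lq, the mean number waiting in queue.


a = λ/μ = 1.1681; ρ = a/3 = 0.3894
P₀ = 0.304382
Lq = P₀·a^c·ρ / (c!·(1−ρ)²) = 0.304382·1.59382·0.3894/(6·0.37287)
= 0.08443

Final: 0.08443


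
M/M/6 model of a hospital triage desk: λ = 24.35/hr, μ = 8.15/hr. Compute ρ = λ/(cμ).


ρ = λ/(cμ) = 24.35/(6·8.15) = 24.35/48.90 = 0.4980

Final: 0.4980


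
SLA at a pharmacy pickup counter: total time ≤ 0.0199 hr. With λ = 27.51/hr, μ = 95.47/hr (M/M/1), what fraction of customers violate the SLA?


W ~ Exponential(μ−λ) for M/M/1.
μ − λ = 95.47 − 27.51 = 67.9600
P(W > t) = e^{−(μ−λ)t} = e^{−1.3524} = 0.258618

Final: 0.258618


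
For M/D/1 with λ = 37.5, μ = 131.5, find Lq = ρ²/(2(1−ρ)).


ρ = 37.5/131.5 = 0.2852
M/D/1: Lq = ρ²/(2(1−ρ)) = 0.08132/(2·0.7148) = 0.05688

Final: 0.05688


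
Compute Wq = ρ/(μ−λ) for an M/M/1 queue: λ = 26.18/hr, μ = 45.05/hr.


ρ = 26.18/45.05 = 0.5811
Wq = ρ/(μ−λ) = 0.5811/(45.05 − 26.18) = 0.5811/18.87 = 0.03080 hr

Final: 0.03080 hr


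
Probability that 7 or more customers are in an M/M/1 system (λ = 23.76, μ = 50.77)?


ρ = 23.76/50.77 = 0.4680
P(N ≥ n) = ρ^n = 0.4680^7 = 0.004917

Final: 0.004917


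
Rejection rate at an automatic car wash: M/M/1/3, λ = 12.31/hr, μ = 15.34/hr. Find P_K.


ρ = λ/μ = 12.31/15.34 = 0.8025
P_K = (1−ρ)ρ^K/(1−ρ^(K+1)) = (0.1975·0.516771)/(1 − 0.414697)
= 0.102074/0.585303 = 0.174395

Final: 0.174395


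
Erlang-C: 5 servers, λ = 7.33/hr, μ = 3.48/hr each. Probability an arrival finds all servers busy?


a = λ/μ = 2.1063; ρ = a/5 = 0.4213
P₀ = 0.120493 (from M/M/c formula)
C(c,a) = [a^c/(c!(1−ρ))]·P₀ = [41.45946/(120·0.5787)]·0.120493
= 0.59698·0.120493 = 0.071932

Final: 0.071932


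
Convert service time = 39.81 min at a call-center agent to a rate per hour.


μ = 1/(service time) in consistent units.
1 hour = 60 min, so μ = 60/39.81 = 1.5072 per hour

Final: 1.5072 /hr


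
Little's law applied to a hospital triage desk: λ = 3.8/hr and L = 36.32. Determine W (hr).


W = L/λ = 36.32/3.8 = 9.5579 hr

Final: 9.5579 hr


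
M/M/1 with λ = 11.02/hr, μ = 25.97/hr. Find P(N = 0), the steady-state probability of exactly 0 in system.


ρ = 11.02/25.97 = 0.4243
P_n = (1−ρ)·ρ^n = (1 − 0.4243)·0.4243^0 = 0.5757·1.000000 = 0.575664

Final: 0.575664


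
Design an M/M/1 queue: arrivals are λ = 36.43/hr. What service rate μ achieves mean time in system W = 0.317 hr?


W = 1/(μ−λ) ⇒ μ − λ = 1/W = 1/0.317 = 3.1546
μ = λ + 1/W = 36.43 + 3.1546 = 39.5846 per hr

Final: 39.5846 /hr


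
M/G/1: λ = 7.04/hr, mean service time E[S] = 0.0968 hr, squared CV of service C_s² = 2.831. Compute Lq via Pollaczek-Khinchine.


ρ = λ·E[S] = 7.04·0.0968 = 0.6815
Lq = ρ²(1+C_s²)/(2(1−ρ)) = 0.4644·(1+2.831)/(2·0.3185)
= 0.4644·3.8310/0.6371 = 2.79274

Final: 2.79274


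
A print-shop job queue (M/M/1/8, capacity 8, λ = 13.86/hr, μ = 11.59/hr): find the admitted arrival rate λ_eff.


ρ = 1.1959; P_K = (1−ρ)ρ^8/(1−ρ^9) = 0.204708
λ_eff = λ(1 − P_K) = 13.86·(1 − 0.204708) = 13.86·0.795292 = 11.0227 /hr

Final: 11.0227 /hr


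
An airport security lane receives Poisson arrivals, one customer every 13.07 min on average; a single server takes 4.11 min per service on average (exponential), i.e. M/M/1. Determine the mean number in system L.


λ = 60/13.07 = 4.5907 /hr
μ = 60/4.11 = 14.5985 /hr
ρ = λ/μ = 4.5907/14.5985 = 0.3145
L = ρ/(1−ρ) = 0.3145/0.6855 = 0.4587

Final: 0.4587


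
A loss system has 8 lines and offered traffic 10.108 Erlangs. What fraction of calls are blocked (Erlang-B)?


B(c,a) = (a^c/c!) / Σ_{k=0}^{c} a^k/k!
a^8/8! = 2702.721787
Σ terms (k=0..8): 1.00000 + 10.10800 + 51.08583 + 172.12520 + 434.96037 + 879.31589 + 1481.35417 + 2139.07542 + 2702.72179 = 7871.746656
B = 2702.721787/7871.746656 = 0.343345

Final: 0.343345


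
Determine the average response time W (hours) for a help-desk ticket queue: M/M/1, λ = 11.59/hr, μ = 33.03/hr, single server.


W = 1/(μ−λ) = 1/(33.03 − 11.59) = 1/21.44 = 0.04664 hr

Final: 0.04664 hr


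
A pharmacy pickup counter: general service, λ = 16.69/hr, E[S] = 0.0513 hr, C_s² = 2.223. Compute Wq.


ρ = λ·E[S] = 16.69·0.0513 = 0.8562
E[S²] = E[S]²(1+C_s²) = 0.0513²·(1+2.223) = 0.008482
Wq = λ·E[S²]/(2(1−ρ)) = 16.69·0.008482/(2·0.1438) = 0.49221 hr

Final: 0.49221 hr


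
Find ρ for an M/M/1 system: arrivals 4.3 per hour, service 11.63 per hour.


ρ = λ/μ = 4.3/11.63 = 0.3697

Final: 0.3697


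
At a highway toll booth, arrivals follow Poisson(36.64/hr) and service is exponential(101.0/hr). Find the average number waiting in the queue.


ρ = 36.64/101.0 = 0.3628
Lq = ρ²/(1−ρ) = 0.1316/0.6372 = 0.2065

Final: 0.2065


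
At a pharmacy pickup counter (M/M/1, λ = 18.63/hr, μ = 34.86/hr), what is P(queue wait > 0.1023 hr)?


ρ = 18.63/34.86 = 0.5344
P(Wq > t) = ρ·e^{−(μ−λ)t} = 0.5344·e^{−1.6603}
= 0.5344·0.190076 = 0.101581

Final: 0.101581


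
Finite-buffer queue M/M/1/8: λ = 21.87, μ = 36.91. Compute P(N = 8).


ρ = λ/μ = 21.87/36.91 = 0.5925
P_K = (1−ρ)ρ^K/(1−ρ^(K+1)) = (0.4075·0.015193)/(1 − 0.009002)
= 0.006191/0.990998 = 0.006247

Final: 0.006247


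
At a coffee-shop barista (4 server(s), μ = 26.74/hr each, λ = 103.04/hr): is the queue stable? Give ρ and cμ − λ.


Total capacity cμ = 4·26.74 = 106.96/hr
ρ = λ/(cμ) = 103.04/106.96 = 0.9634
Stable ⇔ ρ < 1: YES
Spare capacity = cμ − λ = 106.96 − 103.04 = 3.92/hr

Final: ρ = 0.9634; stable; margin = 3.92/hr


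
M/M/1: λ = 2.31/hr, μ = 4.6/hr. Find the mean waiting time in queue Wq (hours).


ρ = 2.31/4.6 = 0.5022
Wq = ρ/(μ−λ) = 0.5022/(4.6 − 2.31) = 0.5022/2.29 = 0.2193 hr

Final: 0.2193 hr


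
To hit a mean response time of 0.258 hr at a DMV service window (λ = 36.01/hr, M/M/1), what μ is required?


W = 1/(μ−λ) ⇒ μ − λ = 1/W = 1/0.258 = 3.8760
μ = λ + 1/W = 36.01 + 3.8760 = 39.8860 per hr

Final: 39.8860 /hr


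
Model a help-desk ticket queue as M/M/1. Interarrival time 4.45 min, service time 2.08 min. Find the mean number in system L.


λ = 60/4.45 = 13.4831 /hr
μ = 60/2.08 = 28.8462 /hr
ρ = λ/μ = 13.4831/28.8462 = 0.4674
L = ρ/(1−ρ) = 0.4674/0.5326 = 0.8776

Final: 0.8776


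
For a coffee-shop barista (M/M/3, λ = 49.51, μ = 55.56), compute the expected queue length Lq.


a = λ/μ = 0.8911; ρ = a/3 = 0.2970
P₀ = 0.407180
Lq = P₀·a^c·ρ / (c!·(1−ρ)²) = 0.407180·0.70761·0.2970/(6·0.49416)
= 0.02886

Final: 0.02886


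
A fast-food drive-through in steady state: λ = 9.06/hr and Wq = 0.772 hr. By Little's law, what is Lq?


Lq = λWq = 9.06·0.772 = 6.9943

Final: 6.9943


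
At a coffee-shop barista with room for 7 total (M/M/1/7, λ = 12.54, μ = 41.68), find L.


ρ = 12.54/41.68 = 0.3009
L = ρ[1 − (K+1)ρ^K + Kρ^(K+1)] / [(1−ρ)(1−ρ^(K+1))]
Numerator: 0.3009·(1 − 8·0.0002231 + 7·0.00006714) = 0.300468
Denominator: (0.6991)·(0.999933) = 0.699089
L = 0.300468/0.699089 = 0.4298

Final: 0.4298


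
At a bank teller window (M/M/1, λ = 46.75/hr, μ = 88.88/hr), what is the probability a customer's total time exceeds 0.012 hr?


W ~ Exponential(μ−λ) for M/M/1.
μ − λ = 88.88 − 46.75 = 42.1300
P(W > t) = e^{−(μ−λ)t} = e^{−0.5056} = 0.603168

Final: 0.603168


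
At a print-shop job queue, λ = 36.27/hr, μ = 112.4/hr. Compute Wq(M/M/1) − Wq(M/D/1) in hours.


ρ = 36.27/112.4 = 0.3227
Wq(M/M/1) = ρ/(μ−λ) = 0.3227/76.13 = 0.004239 hr
Wq(M/D/1) = ρ/(2(μ−λ)) = 0.002119 hr
Savings = 0.004239 − 0.002119 = 0.002119 hr

Final: 0.002119 hr


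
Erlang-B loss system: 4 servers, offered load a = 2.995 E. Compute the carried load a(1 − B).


B(4,2.995) = 0.205551 (Erlang-B)
Carried load = a(1 − B) = 2.995·(1 − 0.205551) = 2.995·0.794449 = 2.3794 E

Final: 2.3794 Erlangs


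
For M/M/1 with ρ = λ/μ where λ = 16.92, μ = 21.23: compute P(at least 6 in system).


ρ = 16.92/21.23 = 0.7970
P(N ≥ n) = ρ^n = 0.7970^6 = 0.256273

Final: 0.256273


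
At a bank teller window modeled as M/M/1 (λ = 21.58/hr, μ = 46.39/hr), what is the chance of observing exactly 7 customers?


ρ = 21.58/46.39 = 0.4652
P_n = (1−ρ)·ρ^n = (1 − 0.4652)·0.4652^7 = 0.5348·0.004714 = 0.002521

Final: 0.002521


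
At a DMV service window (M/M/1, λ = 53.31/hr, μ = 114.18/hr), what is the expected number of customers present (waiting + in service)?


ρ = λ/μ = 53.31/114.18 = 0.4669
L = ρ/(1−ρ) = 0.4669/(1 − 0.4669) = 0.4669/0.5331 = 0.8758

Final: 0.8758


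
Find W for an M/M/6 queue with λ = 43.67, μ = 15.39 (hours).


a = 2.8376; ρ = 0.4729; P₀ = 0.057867
Lq = P₀·a^c·ρ/(c!(1−ρ)²) = 0.07142
Wq = Lq/λ = 0.07142/43.67 = 0.001635 hr
W = Wq + 1/μ = 0.001635 + 0.06498 = 0.06661 hr

Final: 0.06661 hr


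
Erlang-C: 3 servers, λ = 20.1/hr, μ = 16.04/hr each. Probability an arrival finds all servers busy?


a = λ/μ = 1.2531; ρ = a/3 = 0.4177
P₀ = 0.277663 (from M/M/c formula)
C(c,a) = [a^c/(c!(1−ρ))]·P₀ = [1.96777/(6·0.5823)]·0.277663
= 0.56322·0.277663 = 0.156386

Final: 0.156386


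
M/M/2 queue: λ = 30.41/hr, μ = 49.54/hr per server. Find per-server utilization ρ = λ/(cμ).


ρ = λ/(cμ) = 30.41/(2·49.54) = 30.41/99.08 = 0.3069

Final: 0.3069


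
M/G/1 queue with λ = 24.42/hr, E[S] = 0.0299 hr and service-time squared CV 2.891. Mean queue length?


ρ = λ·E[S] = 24.42·0.0299 = 0.7302
Lq = ρ²(1+C_s²)/(2(1−ρ)) = 0.5331·(1+2.891)/(2·0.2698)
= 0.5331·3.8910/0.5397 = 3.84375

Final: 3.84375


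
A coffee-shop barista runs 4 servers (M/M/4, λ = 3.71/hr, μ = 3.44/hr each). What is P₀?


a = λ/μ = 3.71/3.44 = 1.0785; ρ = a/c = 0.2696
Σ_{k=0}^{3} a^k/k! (terms k=0..3) = 1.00000 + 1.07849 + 0.58157 + 0.20907 = 2.86913
Tail: a^4/(4!(1−ρ)) = 1.35289/(24·0.7304) = 0.07718
P₀ = 1/(2.86913 + 0.07718) = 1/2.94631 = 0.339408

Final: 0.339408


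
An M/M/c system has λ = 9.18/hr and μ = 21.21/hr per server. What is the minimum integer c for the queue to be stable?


Stability requires cμ > λ ⇔ c > λ/μ.
λ/μ = 9.18/21.21 = 0.4328
Minimum integer c = ⌊0.4328⌋ + 1 = 1
Check: 1·21.21 = 21.21 > 9.18, while 0·21.21 = 0.00 ≤ 9.18

Final: 1 servers


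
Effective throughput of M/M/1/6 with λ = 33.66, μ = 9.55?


ρ = 3.5246; P_K = (1−ρ)ρ^6/(1−ρ^7) = 0.716386
λ_eff = λ(1 − P_K) = 33.66·(1 − 0.716386) = 33.66·0.283614 = 9.5464 /hr

Final: 9.5464 /hr


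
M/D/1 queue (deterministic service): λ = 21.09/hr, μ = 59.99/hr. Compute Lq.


ρ = 21.09/59.99 = 0.3516
M/D/1: Lq = ρ²/(2(1−ρ)) = 0.1236/(2·0.6484) = 0.09530

Final: 0.09530


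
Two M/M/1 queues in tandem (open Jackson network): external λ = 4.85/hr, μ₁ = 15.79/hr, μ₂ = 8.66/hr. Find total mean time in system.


Each node sees arrival rate λ = 4.85/hr (tandem ⇒ throughput preserved).
W₁ = 1/(μ₁−λ) = 1/(15.79−4.85) = 0.09141 hr
W₂ = 1/(μ₂−λ) = 1/(8.66−4.85) = 0.26247 hr
W_total = W₁ + W₂ = 0.09141 + 0.26247 = 0.35387 hr

Final: 0.35387 hr


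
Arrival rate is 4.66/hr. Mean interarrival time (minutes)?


Mean interarrival time = 1/λ = 1/4.66 hour = 0.21459 hour
In minutes: 0.21459 × 60 = 12.8755 min

Final: 12.8755 min


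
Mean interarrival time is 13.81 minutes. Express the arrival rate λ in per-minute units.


λ = 1/(interarrival time) in consistent units.
1 minute = 1 min, so λ = 1/13.81 = 0.07241 per minute

Final: 0.07241 /min


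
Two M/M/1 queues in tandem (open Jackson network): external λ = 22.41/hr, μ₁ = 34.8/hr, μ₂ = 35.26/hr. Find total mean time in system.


Each node sees arrival rate λ = 22.41/hr (tandem ⇒ throughput preserved).
W₁ = 1/(μ₁−λ) = 1/(34.8−22.41) = 0.08071 hr
W₂ = 1/(μ₂−λ) = 1/(35.26−22.41) = 0.07782 hr
W_total = W₁ + W₂ = 0.08071 + 0.07782 = 0.15853 hr

Final: 0.15853 hr


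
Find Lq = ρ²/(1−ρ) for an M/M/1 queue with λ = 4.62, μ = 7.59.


ρ = 4.62/7.59 = 0.6087
Lq = ρ²/(1−ρ) = 0.3705/0.3913 = 0.9469

Final: 0.9469


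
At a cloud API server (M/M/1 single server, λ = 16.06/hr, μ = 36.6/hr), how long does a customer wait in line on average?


ρ = 16.06/36.6 = 0.4388
Wq = ρ/(μ−λ) = 0.4388/(36.6 − 16.06) = 0.4388/20.54 = 0.02136 hr

Final: 0.02136 hr


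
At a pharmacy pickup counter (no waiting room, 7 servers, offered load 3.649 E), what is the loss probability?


B(c,a) = (a^c/c!) / Σ_{k=0}^{c} a^k/k!
a^7/7! = 1.709175
Σ terms (k=0..7): 1.00000 + 3.64900 + 6.65760 + 8.09786 + 7.38727 + 5.39123 + 3.27877 + 1.70917 = 37.170911
B = 1.709175/37.170911 = 0.045982

Final: 0.045982


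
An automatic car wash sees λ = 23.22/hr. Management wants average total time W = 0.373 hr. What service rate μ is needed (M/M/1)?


W = 1/(μ−λ) ⇒ μ − λ = 1/W = 1/0.373 = 2.6810
μ = λ + 1/W = 23.22 + 2.6810 = 25.9010 per hr

Final: 25.9010 /hr


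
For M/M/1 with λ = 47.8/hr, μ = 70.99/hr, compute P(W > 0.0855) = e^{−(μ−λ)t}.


W ~ Exponential(μ−λ) for M/M/1.
μ − λ = 70.99 − 47.8 = 23.1900
P(W > t) = e^{−(μ−λ)t} = e^{−1.9827} = 0.137691

Final: 0.137691


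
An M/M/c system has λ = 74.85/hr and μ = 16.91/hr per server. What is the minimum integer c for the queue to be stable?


Stability requires cμ > λ ⇔ c > λ/μ.
λ/μ = 74.85/16.91 = 4.4264
Minimum integer c = ⌊4.4264⌋ + 1 = 5
Check: 5·16.91 = 84.55 > 74.85, while 4·16.91 = 67.64 ≤ 74.85

Final: 5 servers


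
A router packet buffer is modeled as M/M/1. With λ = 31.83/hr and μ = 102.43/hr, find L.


ρ = λ/μ = 31.83/102.43 = 0.3107
L = ρ/(1−ρ) = 0.3107/(1 − 0.3107) = 0.3107/0.6893 = 0.4508

Final: 0.4508


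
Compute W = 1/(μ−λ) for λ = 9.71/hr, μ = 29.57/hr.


W = 1/(μ−λ) = 1/(29.57 − 9.71) = 1/19.86 = 0.05035 hr

Final: 0.05035 hr


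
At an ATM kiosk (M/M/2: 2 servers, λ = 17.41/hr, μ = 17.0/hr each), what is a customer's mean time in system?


a = 1.0241; ρ = 0.5121; P₀ = 0.322700
Lq = P₀·a^c·ρ/(c!(1−ρ)²) = 0.36396
Wq = Lq/λ = 0.36396/17.41 = 0.02091 hr
W = Wq + 1/μ = 0.02091 + 0.05882 = 0.07973 hr

Final: 0.07973 hr


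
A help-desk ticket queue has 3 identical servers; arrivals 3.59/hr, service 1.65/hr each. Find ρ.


ρ = λ/(cμ) = 3.59/(3·1.65) = 3.59/4.95 = 0.7253

Final: 0.7253


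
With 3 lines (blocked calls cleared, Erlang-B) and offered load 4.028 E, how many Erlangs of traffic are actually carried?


B(3,4.028) = 0.453227 (Erlang-B)
Carried load = a(1 − B) = 4.028·(1 − 0.453227) = 4.028·0.546773 = 2.2024 E

Final: 2.2024 Erlangs


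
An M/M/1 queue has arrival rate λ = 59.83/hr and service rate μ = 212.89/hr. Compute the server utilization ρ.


ρ = λ/μ = 59.83/212.89 = 0.2810

Final: 0.2810


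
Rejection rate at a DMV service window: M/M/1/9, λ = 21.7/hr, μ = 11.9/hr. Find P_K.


ρ = λ/μ = 21.7/11.9 = 1.8235
P_K = (1−ρ)ρ^K/(1−ρ^(K+1)) = (-0.8235·222.953838)/(1 − 406.562880)
= -183.609043/-405.562880 = 0.452726

Final: 0.452726


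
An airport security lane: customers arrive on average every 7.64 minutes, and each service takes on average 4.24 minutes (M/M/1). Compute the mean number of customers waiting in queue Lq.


λ = 60/7.64 = 7.8534 /hr
μ = 60/4.24 = 14.1509 /hr
ρ = λ/μ = 7.8534/14.1509 = 0.5550
Lq = ρ²/(1−ρ) = 0.3080/0.4450 = 0.6921

Final: 0.6921


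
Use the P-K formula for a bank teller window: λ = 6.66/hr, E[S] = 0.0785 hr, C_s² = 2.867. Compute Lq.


ρ = λ·E[S] = 6.66·0.0785 = 0.5228
Lq = ρ²(1+C_s²)/(2(1−ρ)) = 0.2733·(1+2.867)/(2·0.4772)
= 0.2733·3.8670/0.9544 = 1.10749

Final: 1.10749


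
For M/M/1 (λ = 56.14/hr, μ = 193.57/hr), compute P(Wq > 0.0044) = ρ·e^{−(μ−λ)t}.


ρ = 56.14/193.57 = 0.2900
P(Wq > t) = ρ·e^{−(μ−λ)t} = 0.2900·e^{−0.6047}
= 0.2900·0.546243 = 0.158424

Final: 0.158424


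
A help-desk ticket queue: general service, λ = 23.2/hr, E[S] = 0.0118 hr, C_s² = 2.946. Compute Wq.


ρ = λ·E[S] = 23.2·0.0118 = 0.2738
E[S²] = E[S]²(1+C_s²) = 0.0118²·(1+2.946) = 0.0005494
Wq = λ·E[S²]/(2(1−ρ)) = 23.2·0.0005494/(2·0.7262) = 0.008776 hr

Final: 0.008776 hr


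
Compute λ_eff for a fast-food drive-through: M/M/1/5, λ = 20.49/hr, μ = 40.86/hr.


ρ = 0.5015; P_K = (1−ρ)ρ^5/(1−ρ^6) = 0.016065
λ_eff = λ(1 − P_K) = 20.49·(1 − 0.016065) = 20.49·0.983935 = 20.1608 /hr

Final: 20.1608 /hr


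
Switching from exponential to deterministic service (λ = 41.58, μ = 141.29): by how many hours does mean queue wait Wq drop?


ρ = 41.58/141.29 = 0.2943
Wq(M/M/1) = ρ/(μ−λ) = 0.2943/99.71 = 0.002951 hr
Wq(M/D/1) = ρ/(2(μ−λ)) = 0.001476 hr
Savings = 0.002951 − 0.001476 = 0.001476 hr

Final: 0.001476 hr


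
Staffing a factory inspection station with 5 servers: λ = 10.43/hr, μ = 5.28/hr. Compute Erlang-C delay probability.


a = λ/μ = 1.9754; ρ = a/5 = 0.3951
P₀ = 0.137742 (from M/M/c formula)
C(c,a) = [a^c/(c!(1−ρ))]·P₀ = [30.07821/(120·0.6049)]·0.137742
= 0.41435·0.137742 = 0.057074

Final: 0.057074


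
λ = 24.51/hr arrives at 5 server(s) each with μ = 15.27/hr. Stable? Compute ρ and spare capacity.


Total capacity cμ = 5·15.27 = 76.35/hr
ρ = λ/(cμ) = 24.51/76.35 = 0.3210
Stable ⇔ ρ < 1: YES
Spare capacity = cμ − λ = 76.35 − 24.51 = 51.84/hr

Final: ρ = 0.3210; stable; margin = 51.84/hr


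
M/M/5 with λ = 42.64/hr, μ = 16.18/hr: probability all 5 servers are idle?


a = λ/μ = 42.64/16.18 = 2.6354; ρ = a/c = 0.5271
Σ_{k=0}^{4} a^k/k! (terms k=0..4) = 1.00000 + 2.63535 + 3.47254 + 3.05046 + 2.00976 = 12.16811
Tail: a^5/(5!(1−ρ)) = 127.11400/(120·0.4729) = 2.23983
P₀ = 1/(12.16811 + 2.23983) = 1/14.40794 = 0.069406

Final: 0.069406


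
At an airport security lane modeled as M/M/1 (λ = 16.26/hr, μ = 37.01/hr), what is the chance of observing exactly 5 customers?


ρ = 16.26/37.01 = 0.4393
P_n = (1−ρ)·ρ^n = (1 − 0.4393)·0.4393^5 = 0.5607·0.016368 = 0.009177

Final: 0.009177


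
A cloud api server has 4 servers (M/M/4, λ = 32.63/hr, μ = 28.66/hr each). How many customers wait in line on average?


a = λ/μ = 1.1385; ρ = a/4 = 0.2846
P₀ = 0.319442
Lq = P₀·a^c·ρ / (c!·(1−ρ)²) = 0.319442·1.68021·0.2846/(24·0.51175)
= 0.01244

Final: 0.01244


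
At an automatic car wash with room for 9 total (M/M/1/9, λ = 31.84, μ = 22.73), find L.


ρ = 31.84/22.73 = 1.4008
L = ρ[1 − (K+1)ρ^K + Kρ^(K+1)] / [(1−ρ)(1−ρ^(K+1))]
Numerator: 1.4008·(1 − 10·20.766467 + 9·29.089498) = 77.240813
Denominator: (-0.4008)·(-28.089498) = 11.258044
L = 77.240813/11.258044 = 6.8609

Final: 6.8609


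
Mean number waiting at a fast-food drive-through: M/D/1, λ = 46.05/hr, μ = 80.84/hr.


ρ = 46.05/80.84 = 0.5696
M/D/1: Lq = ρ²/(2(1−ρ)) = 0.3245/(2·0.4304) = 0.37701

Final: 0.37701


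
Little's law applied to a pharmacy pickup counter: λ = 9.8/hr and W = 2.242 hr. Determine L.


L = λW = 9.8·2.242 = 21.9716

Final: 21.9716


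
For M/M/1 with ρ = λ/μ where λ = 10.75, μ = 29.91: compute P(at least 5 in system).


ρ = 10.75/29.91 = 0.3594
P(N ≥ n) = ρ^n = 0.3594^5 = 0.005997

Final: 0.005997


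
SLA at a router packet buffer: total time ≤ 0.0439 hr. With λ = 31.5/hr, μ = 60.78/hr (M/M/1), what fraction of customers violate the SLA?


W ~ Exponential(μ−λ) for M/M/1.
μ − λ = 60.78 − 31.5 = 29.2800
P(W > t) = e^{−(μ−λ)t} = e^{−1.2854} = 0.276542

Final: 0.276542


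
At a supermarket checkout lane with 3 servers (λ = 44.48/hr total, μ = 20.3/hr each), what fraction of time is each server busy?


ρ = λ/(cμ) = 44.48/(3·20.3) = 44.48/60.90 = 0.7304

Final: 0.7304


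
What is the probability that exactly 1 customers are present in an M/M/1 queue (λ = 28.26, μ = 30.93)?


ρ = 28.26/30.93 = 0.9137
P_n = (1−ρ)·ρ^n = (1 − 0.9137)·0.9137^1 = 0.08632·0.913676 = 0.078872

Final: 0.078872


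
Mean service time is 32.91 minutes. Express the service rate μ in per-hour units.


μ = 1/(service time) in consistent units.
1 hour = 60 min, so μ = 60/32.91 = 1.8232 per hour

Final: 1.8232 /hr


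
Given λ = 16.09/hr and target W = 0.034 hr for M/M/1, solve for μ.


W = 1/(μ−λ) ⇒ μ − λ = 1/W = 1/0.034 = 29.4118
μ = λ + 1/W = 16.09 + 29.4118 = 45.5018 per hr

Final: 45.5018 /hr


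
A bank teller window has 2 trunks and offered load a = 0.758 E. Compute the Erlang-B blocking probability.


B(c,a) = (a^c/c!) / Σ_{k=0}^{c} a^k/k!
a^2/2! = 0.287282
Σ terms (k=0..2): 1.00000 + 0.75800 + 0.28728 = 2.045282
B = 0.287282/2.045282 = 0.140461

Final: 0.140461


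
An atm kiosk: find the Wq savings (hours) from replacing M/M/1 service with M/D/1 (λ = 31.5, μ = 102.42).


ρ = 31.5/102.42 = 0.3076
Wq(M/M/1) = ρ/(μ−λ) = 0.3076/70.92 = 0.004337 hr
Wq(M/D/1) = ρ/(2(μ−λ)) = 0.002168 hr
Savings = 0.004337 − 0.002168 = 0.002168 hr

Final: 0.002168 hr


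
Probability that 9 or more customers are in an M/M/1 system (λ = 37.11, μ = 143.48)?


ρ = 37.11/143.48 = 0.2586
P(N ≥ n) = ρ^n = 0.2586^9 = 0.000005180

Final: 0.000005180


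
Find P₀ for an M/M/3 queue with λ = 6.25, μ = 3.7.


a = λ/μ = 6.25/3.7 = 1.6892; ρ = a/c = 0.5631
Σ_{k=0}^{2} a^k/k! (terms k=0..2) = 1.00000 + 1.68919 + 1.42668 = 4.11587
Tail: a^3/(3!(1−ρ)) = 4.81987/(6·0.4369) = 1.83851
P₀ = 1/(4.11587 + 1.83851) = 1/5.95437 = 0.167944

Final: 0.167944


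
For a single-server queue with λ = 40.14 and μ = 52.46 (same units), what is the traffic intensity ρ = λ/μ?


ρ = λ/μ = 40.14/52.46 = 0.7652

Final: 0.7652


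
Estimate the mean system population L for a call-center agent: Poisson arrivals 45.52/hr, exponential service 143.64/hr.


ρ = λ/μ = 45.52/143.64 = 0.3169
L = ρ/(1−ρ) = 0.3169/(1 − 0.3169) = 0.3169/0.6831 = 0.4639

Final: 0.4639


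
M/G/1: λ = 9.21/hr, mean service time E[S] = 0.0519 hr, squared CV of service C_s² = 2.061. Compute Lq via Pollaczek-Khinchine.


ρ = λ·E[S] = 9.21·0.0519 = 0.4780
Lq = ρ²(1+C_s²)/(2(1−ρ)) = 0.2285·(1+2.061)/(2·0.5220)
= 0.2285·3.0610/1.0440 = 0.66991

Final: 0.66991


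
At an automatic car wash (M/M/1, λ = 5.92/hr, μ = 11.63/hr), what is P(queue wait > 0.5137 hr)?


ρ = 5.92/11.63 = 0.5090
P(Wq > t) = ρ·e^{−(μ−λ)t} = 0.5090·e^{−2.9332}
= 0.5090·0.053225 = 0.027093

Final: 0.027093


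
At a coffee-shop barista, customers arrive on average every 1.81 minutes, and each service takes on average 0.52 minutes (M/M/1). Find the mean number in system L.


λ = 60/1.81 = 33.1492 /hr
μ = 60/0.52 = 115.3846 /hr
ρ = λ/μ = 33.1492/115.3846 = 0.2873
L = ρ/(1−ρ) = 0.2873/0.7127 = 0.4031

Final: 0.4031


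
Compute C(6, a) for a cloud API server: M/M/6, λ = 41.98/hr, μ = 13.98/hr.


a = λ/μ = 3.0029; ρ = a/6 = 0.5005
P₀ = 0.048815 (from M/M/c formula)
C(c,a) = [a^c/(c!(1−ρ))]·P₀ = [733.18163/(720·0.4995)]·0.048815
= 2.03856·0.048815 = 0.099512

Final: 0.099512


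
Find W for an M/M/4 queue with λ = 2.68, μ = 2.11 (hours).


a = 1.2701; ρ = 0.3175; P₀ = 0.279550
Lq = P₀·a^c·ρ/(c!(1−ρ)²) = 0.02067
Wq = Lq/λ = 0.02067/2.68 = 0.007712 hr
W = Wq + 1/μ = 0.007712 + 0.47393 = 0.48165 hr

Final: 0.48165 hr


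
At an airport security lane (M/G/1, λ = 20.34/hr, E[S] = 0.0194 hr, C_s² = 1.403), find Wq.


ρ = λ·E[S] = 20.34·0.0194 = 0.3946
E[S²] = E[S]²(1+C_s²) = 0.0194²·(1+1.403) = 0.0009044
Wq = λ·E[S²]/(2(1−ρ)) = 20.34·0.0009044/(2·0.6054) = 0.01519 hr

Final: 0.01519 hr


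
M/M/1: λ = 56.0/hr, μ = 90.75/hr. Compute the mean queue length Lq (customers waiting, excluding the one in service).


ρ = 56.0/90.75 = 0.6171
Lq = ρ²/(1−ρ) = 0.3808/0.3829 = 0.9944

Final: 0.9944


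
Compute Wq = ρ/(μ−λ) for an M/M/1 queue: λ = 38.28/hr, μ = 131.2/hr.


ρ = 38.28/131.2 = 0.2918
Wq = ρ/(μ−λ) = 0.2918/(131.2 − 38.28) = 0.2918/92.92 = 0.003140 hr

Final: 0.003140 hr


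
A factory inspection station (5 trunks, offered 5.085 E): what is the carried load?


B(5,5.085) = 0.291726 (Erlang-B)
Carried load = a(1 − B) = 5.085·(1 − 0.291726) = 5.085·0.708274 = 3.6016 E

Final: 3.6016 Erlangs


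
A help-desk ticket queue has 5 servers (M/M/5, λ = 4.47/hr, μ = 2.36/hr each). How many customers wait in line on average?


a = λ/μ = 1.8941; ρ = a/5 = 0.3788
P₀ = 0.149620
Lq = P₀·a^c·ρ / (c!·(1−ρ)²) = 0.149620·24.37685·0.3788/(120·0.38587)
= 0.02984

Final: 0.02984


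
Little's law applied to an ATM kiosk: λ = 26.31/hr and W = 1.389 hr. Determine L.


L = λW = 26.31·1.389 = 36.5446

Final: 36.5446


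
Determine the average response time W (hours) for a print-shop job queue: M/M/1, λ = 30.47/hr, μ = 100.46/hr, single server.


W = 1/(μ−λ) = 1/(100.46 − 30.47) = 1/69.99 = 0.01429 hr

Final: 0.01429 hr


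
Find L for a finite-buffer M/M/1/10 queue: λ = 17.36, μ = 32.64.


ρ = 17.36/32.64 = 0.5319
L = ρ[1 − (K+1)ρ^K + Kρ^(K+1)] / [(1−ρ)(1−ρ^(K+1))]
Numerator: 0.5319·(1 − 11·0.001811 + 10·0.0009634) = 0.526389
Denominator: (0.4681)·(0.999037) = 0.467686
L = 0.526389/0.467686 = 1.1255

Final: 1.1255


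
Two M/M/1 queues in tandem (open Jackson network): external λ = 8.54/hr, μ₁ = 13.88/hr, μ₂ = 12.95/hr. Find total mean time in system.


Each node sees arrival rate λ = 8.54/hr (tandem ⇒ throughput preserved).
W₁ = 1/(μ₁−λ) = 1/(13.88−8.54) = 0.18727 hr
W₂ = 1/(μ₂−λ) = 1/(12.95−8.54) = 0.22676 hr
W_total = W₁ + W₂ = 0.18727 + 0.22676 = 0.41402 hr

Final: 0.41402 hr


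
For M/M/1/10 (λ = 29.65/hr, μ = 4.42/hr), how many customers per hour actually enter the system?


ρ = 6.7081; P_K = (1−ρ)ρ^10/(1−ρ^11) = 0.850927
λ_eff = λ(1 − P_K) = 29.65·(1 − 0.850927) = 29.65·0.149073 = 4.4200 /hr

Final: 4.4200 /hr


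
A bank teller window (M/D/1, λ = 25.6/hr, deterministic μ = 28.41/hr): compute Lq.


ρ = 25.6/28.41 = 0.9011
M/D/1: Lq = ρ²/(2(1−ρ)) = 0.8120/(2·0.09891) = 4.10461

Final: 4.10461


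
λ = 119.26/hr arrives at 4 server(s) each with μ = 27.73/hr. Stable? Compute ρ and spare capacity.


Total capacity cμ = 4·27.73 = 110.92/hr
ρ = λ/(cμ) = 119.26/110.92 = 1.0752
Stable ⇔ ρ < 1: NO
Spare capacity = cμ − λ = 110.92 − 119.26 = -8.34/hr

Final: ρ = 1.0752; unstable; margin = -8.34/hr


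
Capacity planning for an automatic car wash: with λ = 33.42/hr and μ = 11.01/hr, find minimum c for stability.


Stability requires cμ > λ ⇔ c > λ/μ.
λ/μ = 33.42/11.01 = 3.0354
Minimum integer c = ⌊3.0354⌋ + 1 = 4
Check: 4·11.01 = 44.04 > 33.42, while 3·11.01 = 33.03 ≤ 33.42

Final: 4 servers


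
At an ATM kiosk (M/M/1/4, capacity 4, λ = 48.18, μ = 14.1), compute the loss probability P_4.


ρ = λ/μ = 48.18/14.1 = 3.4170
P_K = (1−ρ)ρ^K/(1−ρ^(K+1)) = (-2.4170·136.329779)/(1 − 465.841757)
= -329.511977/-464.841757 = 0.708869

Final: 0.708869


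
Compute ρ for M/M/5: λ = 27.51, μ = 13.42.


ρ = λ/(cμ) = 27.51/(5·13.42) = 27.51/67.10 = 0.4100

Final: 0.4100


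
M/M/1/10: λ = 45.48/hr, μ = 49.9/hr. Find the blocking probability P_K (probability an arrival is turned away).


ρ = λ/μ = 45.48/49.9 = 0.9114
P_K = (1−ρ)ρ^K/(1−ρ^(K+1)) = (0.08858·0.395548)/(1 − 0.360511)
= 0.035037/0.639489 = 0.054788

Final: 0.054788


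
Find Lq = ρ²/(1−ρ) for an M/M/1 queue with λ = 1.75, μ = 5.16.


ρ = 1.75/5.16 = 0.3391
Lq = ρ²/(1−ρ) = 0.1150/0.6609 = 0.1740

Final: 0.1740


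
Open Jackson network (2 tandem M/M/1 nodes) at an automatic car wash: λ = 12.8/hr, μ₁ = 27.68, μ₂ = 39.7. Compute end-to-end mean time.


Each node sees arrival rate λ = 12.8/hr (tandem ⇒ throughput preserved).
W₁ = 1/(μ₁−λ) = 1/(27.68−12.8) = 0.06720 hr
W₂ = 1/(μ₂−λ) = 1/(39.7−12.8) = 0.03717 hr
W_total = W₁ + W₂ = 0.06720 + 0.03717 = 0.10438 hr

Final: 0.10438 hr


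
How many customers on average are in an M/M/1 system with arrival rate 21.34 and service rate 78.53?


ρ = λ/μ = 21.34/78.53 = 0.2717
L = ρ/(1−ρ) = 0.2717/(1 − 0.2717) = 0.2717/0.7283 = 0.3731

Final: 0.3731


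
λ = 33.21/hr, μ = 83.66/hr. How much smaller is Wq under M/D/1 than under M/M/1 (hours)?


ρ = 33.21/83.66 = 0.3970
Wq(M/M/1) = ρ/(μ−λ) = 0.3970/50.45 = 0.007868 hr
Wq(M/D/1) = ρ/(2(μ−λ)) = 0.003934 hr
Savings = 0.007868 − 0.003934 = 0.003934 hr

Final: 0.003934 hr


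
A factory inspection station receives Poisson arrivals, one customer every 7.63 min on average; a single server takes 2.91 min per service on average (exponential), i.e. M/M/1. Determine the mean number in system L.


λ = 60/7.63 = 7.8637 /hr
μ = 60/2.91 = 20.6186 /hr
ρ = λ/μ = 7.8637/20.6186 = 0.3814
L = ρ/(1−ρ) = 0.3814/0.6186 = 0.6165

Final: 0.6165


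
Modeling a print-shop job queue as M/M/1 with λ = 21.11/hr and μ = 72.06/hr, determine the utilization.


ρ = λ/μ = 21.11/72.06 = 0.2930

Final: 0.2930


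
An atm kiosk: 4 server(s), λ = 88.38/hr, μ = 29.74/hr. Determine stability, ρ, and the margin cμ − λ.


Total capacity cμ = 4·29.74 = 118.96/hr
ρ = λ/(cμ) = 88.38/118.96 = 0.7429
Stable ⇔ ρ < 1: YES
Spare capacity = cμ − λ = 118.96 − 88.38 = 30.58/hr

Final: ρ = 0.7429; stable; margin = 30.58/hr


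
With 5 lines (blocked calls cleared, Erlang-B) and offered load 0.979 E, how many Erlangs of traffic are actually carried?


B(5,0.979) = 0.002817 (Erlang-B)
Carried load = a(1 − B) = 0.979·(1 − 0.002817) = 0.979·0.997183 = 0.9762 E

Final: 0.9762 Erlangs


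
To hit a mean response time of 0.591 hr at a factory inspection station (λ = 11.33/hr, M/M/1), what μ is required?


W = 1/(μ−λ) ⇒ μ − λ = 1/W = 1/0.591 = 1.6920
μ = λ + 1/W = 11.33 + 1.6920 = 13.0220 per hr

Final: 13.0220 /hr


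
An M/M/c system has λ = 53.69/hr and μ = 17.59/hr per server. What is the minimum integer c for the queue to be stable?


Stability requires cμ > λ ⇔ c > λ/μ.
λ/μ = 53.69/17.59 = 3.0523
Minimum integer c = ⌊3.0523⌋ + 1 = 4
Check: 4·17.59 = 70.36 > 53.69, while 3·17.59 = 52.77 ≤ 53.69

Final: 4 servers


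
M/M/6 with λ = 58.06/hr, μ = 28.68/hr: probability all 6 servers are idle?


a = λ/μ = 58.06/28.68 = 2.0244; ρ = a/c = 0.3374
Σ_{k=0}^{5} a^k/k! (terms k=0..5) = 1.00000 + 2.02441 + 2.04911 + 1.38275 + 0.69981 + 0.28334 = 7.43942
Tail: a^6/(6!(1−ρ)) = 68.83151/(720·0.6626) = 0.14428
P₀ = 1/(7.43942 + 0.14428) = 1/7.58370 = 0.131862

Final: 0.131862


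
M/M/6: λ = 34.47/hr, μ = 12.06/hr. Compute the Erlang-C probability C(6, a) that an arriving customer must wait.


a = λ/μ = 2.8582; ρ = a/6 = 0.4764
P₀ = 0.056654 (from M/M/c formula)
C(c,a) = [a^c/(c!(1−ρ))]·P₀ = [545.21005/(720·0.5236)]·0.056654
= 1.44612·0.056654 = 0.081929

Final: 0.081929


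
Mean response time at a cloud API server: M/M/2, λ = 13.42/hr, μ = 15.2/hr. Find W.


a = 0.8829; ρ = 0.4414; P₀ = 0.387494
Lq = P₀·a^c·ρ/(c!(1−ρ)²) = 0.21370
Wq = Lq/λ = 0.21370/13.42 = 0.01592 hr
W = Wq + 1/μ = 0.01592 + 0.06579 = 0.08171 hr

Final: 0.08171 hr


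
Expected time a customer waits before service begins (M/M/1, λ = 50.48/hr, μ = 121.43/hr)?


ρ = 50.48/121.43 = 0.4157
Wq = ρ/(μ−λ) = 0.4157/(121.43 − 50.48) = 0.4157/70.95 = 0.005859 hr

Final: 0.005859 hr


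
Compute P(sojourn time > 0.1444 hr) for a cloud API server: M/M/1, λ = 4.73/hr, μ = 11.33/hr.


W ~ Exponential(μ−λ) for M/M/1.
μ − λ = 11.33 − 4.73 = 6.6000
P(W > t) = e^{−(μ−λ)t} = e^{−0.9530} = 0.385567

Final: 0.385567


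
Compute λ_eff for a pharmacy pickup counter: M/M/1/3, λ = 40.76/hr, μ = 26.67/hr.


ρ = 1.5283; P_K = (1−ρ)ρ^3/(1−ρ^4) = 0.423265
λ_eff = λ(1 − P_K) = 40.76·(1 − 0.423265) = 40.76·0.576735 = 23.5077 /hr

Final: 23.5077 /hr


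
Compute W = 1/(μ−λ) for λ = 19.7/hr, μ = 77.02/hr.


W = 1/(μ−λ) = 1/(77.02 − 19.7) = 1/57.32 = 0.01745 hr

Final: 0.01745 hr


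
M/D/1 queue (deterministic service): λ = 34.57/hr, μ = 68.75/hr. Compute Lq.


ρ = 34.57/68.75 = 0.5028
M/D/1: Lq = ρ²/(2(1−ρ)) = 0.2528/(2·0.4972) = 0.25429

Final: 0.25429


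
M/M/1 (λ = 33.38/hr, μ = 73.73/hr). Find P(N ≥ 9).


ρ = 33.38/73.73 = 0.4527
P(N ≥ n) = ρ^n = 0.4527^9 = 0.0007991

Final: 0.0007991


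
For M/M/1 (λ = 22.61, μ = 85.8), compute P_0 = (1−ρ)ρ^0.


ρ = 22.61/85.8 = 0.2635
P_n = (1−ρ)·ρ^n = (1 − 0.2635)·0.2635^0 = 0.7365·1.000000 = 0.736480

Final: 0.736480


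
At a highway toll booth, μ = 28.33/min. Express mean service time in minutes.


Mean service time = 1/μ = 1/28.33 minute = 0.03530 minute
In minutes: 0.03530 × 1 = 0.03530 min

Final: 0.03530 min


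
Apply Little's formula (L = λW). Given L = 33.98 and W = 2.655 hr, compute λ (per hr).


λ = L/W = 33.98/2.655 = 12.7985 /hr

Final: 12.7985 /hr


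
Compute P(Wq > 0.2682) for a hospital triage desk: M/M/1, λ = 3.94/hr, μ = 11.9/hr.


ρ = 3.94/11.9 = 0.3311
P(Wq > t) = ρ·e^{−(μ−λ)t} = 0.3311·e^{−2.1349}
= 0.3311·0.118260 = 0.039155

Final: 0.039155


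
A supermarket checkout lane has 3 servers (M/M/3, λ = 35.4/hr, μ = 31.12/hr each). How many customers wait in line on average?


a = λ/μ = 1.1375; ρ = a/3 = 0.3792
P₀ = 0.314497
Lq = P₀·a^c·ρ / (c!·(1−ρ)²) = 0.314497·1.47194·0.3792/(6·0.38542)
= 0.07590

Final: 0.07590


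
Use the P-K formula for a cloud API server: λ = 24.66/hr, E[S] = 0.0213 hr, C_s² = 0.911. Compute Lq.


ρ = λ·E[S] = 24.66·0.0213 = 0.5253
Lq = ρ²(1+C_s²)/(2(1−ρ)) = 0.2759·(1+0.911)/(2·0.4747)
= 0.2759·1.9110/0.9495 = 0.55529

Final: 0.55529


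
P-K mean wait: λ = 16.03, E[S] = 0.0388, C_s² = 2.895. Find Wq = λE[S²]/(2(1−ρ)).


ρ = λ·E[S] = 16.03·0.0388 = 0.6220
E[S²] = E[S]²(1+C_s²) = 0.0388²·(1+2.895) = 0.005864
Wq = λ·E[S²]/(2(1−ρ)) = 16.03·0.005864/(2·0.3780) = 0.12432 hr

Final: 0.12432 hr


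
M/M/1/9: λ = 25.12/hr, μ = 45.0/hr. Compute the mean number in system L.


ρ = 25.12/45.0 = 0.5582
L = ρ[1 − (K+1)ρ^K + Kρ^(K+1)] / [(1−ρ)(1−ρ^(K+1))]
Numerator: 0.5582·(1 − 10·0.005263 + 9·0.002938) = 0.543602
Denominator: (0.4418)·(0.997062) = 0.440480
L = 0.543602/0.440480 = 1.2341

Final: 1.2341


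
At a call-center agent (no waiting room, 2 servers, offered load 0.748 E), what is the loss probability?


B(c,a) = (a^c/c!) / Σ_{k=0}^{c} a^k/k!
a^2/2! = 0.279752
Σ terms (k=0..2): 1.00000 + 0.74800 + 0.27975 = 2.027752
B = 0.279752/2.027752 = 0.137962

Final: 0.137962


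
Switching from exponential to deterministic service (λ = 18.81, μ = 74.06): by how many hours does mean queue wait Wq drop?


ρ = 18.81/74.06 = 0.2540
Wq(M/M/1) = ρ/(μ−λ) = 0.2540/55.25 = 0.004597 hr
Wq(M/D/1) = ρ/(2(μ−λ)) = 0.002298 hr
Savings = 0.004597 − 0.002298 = 0.002298 hr

Final: 0.002298 hr


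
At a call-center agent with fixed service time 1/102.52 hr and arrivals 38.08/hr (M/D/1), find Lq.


ρ = 38.08/102.52 = 0.3714
M/D/1: Lq = ρ²/(2(1−ρ)) = 0.1380/(2·0.6286) = 0.10975

Final: 0.10975


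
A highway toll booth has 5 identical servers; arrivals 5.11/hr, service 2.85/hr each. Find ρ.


ρ = λ/(cμ) = 5.11/(5·2.85) = 5.11/14.25 = 0.3586

Final: 0.3586


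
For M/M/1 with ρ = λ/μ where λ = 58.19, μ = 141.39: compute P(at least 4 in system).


ρ = 58.19/141.39 = 0.4116
P(N ≥ n) = ρ^n = 0.4116^4 = 0.028689

Final: 0.028689


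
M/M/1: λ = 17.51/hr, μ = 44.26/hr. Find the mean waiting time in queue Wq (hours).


ρ = 17.51/44.26 = 0.3956
Wq = ρ/(μ−λ) = 0.3956/(44.26 − 17.51) = 0.3956/26.75 = 0.01479 hr

Final: 0.01479 hr


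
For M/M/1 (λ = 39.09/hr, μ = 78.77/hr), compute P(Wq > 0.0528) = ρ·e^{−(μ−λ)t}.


ρ = 39.09/78.77 = 0.4963
P(Wq > t) = ρ·e^{−(μ−λ)t} = 0.4963·e^{−2.0951}
= 0.4963·0.123057 = 0.061068

Final: 0.061068


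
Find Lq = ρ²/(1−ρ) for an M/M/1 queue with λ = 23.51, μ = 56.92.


ρ = 23.51/56.92 = 0.4130
Lq = ρ²/(1−ρ) = 0.1706/0.5870 = 0.2906

Final: 0.2906


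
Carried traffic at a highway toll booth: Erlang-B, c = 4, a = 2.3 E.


B(4,2.3) = 0.127588 (Erlang-B)
Carried load = a(1 − B) = 2.3·(1 − 0.127588) = 2.3·0.872412 = 2.0065 E

Final: 2.0065 Erlangs
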